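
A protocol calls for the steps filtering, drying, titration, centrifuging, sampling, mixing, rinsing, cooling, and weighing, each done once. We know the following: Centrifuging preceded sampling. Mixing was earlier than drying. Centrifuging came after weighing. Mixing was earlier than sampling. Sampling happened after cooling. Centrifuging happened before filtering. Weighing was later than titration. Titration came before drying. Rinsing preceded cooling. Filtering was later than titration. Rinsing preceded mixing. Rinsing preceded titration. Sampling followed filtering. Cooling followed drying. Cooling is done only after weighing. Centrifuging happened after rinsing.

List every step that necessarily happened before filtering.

centrifuging, rinsing, titration, weighing

Directly stated before filtering: centrifuging and titration.
Rinsing reaches filtering via rinsing → centrifuging → filtering.
Weighing reaches filtering via weighing → centrifuging → filtering.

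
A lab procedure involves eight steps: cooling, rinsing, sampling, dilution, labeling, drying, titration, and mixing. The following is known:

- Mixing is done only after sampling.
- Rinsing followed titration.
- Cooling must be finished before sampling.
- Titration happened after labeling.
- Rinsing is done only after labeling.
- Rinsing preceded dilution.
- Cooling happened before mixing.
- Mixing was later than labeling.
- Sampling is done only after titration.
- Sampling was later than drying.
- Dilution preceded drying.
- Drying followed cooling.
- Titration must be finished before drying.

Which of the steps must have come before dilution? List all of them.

labeling, rinsing, titration

Directly stated before dilution: rinsing.
Labeling reaches dilution via labeling → rinsing → dilution.
Titration reaches dilution via titration → rinsing → dilution.
No chain forces cooling (or any of the others) ahead of dilution.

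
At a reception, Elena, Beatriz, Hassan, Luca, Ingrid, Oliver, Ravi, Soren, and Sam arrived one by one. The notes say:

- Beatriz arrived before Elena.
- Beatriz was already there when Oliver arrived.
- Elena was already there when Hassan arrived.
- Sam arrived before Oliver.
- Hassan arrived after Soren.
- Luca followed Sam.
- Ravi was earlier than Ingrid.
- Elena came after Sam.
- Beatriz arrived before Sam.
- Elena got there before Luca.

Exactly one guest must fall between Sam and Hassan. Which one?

Tracing the constraints gives Sam → Elena → Hassan, so Elena sits after Sam and before Hassan.
No other guest is forced both after Sam and before Hassan.

Elena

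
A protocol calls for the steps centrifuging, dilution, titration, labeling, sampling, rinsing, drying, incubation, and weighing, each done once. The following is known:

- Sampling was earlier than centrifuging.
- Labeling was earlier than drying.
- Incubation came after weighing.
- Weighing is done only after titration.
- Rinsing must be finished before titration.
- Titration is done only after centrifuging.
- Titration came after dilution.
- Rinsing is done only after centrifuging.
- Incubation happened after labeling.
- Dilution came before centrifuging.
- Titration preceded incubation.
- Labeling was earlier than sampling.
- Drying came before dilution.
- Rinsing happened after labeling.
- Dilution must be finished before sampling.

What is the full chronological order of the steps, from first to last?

labeling, drying, dilution, sampling, centrifuging, rinsing, titration, weighing, incubation

The constraints fix every adjacent pair, so only one ordering works:
labeling → drying → dilution → sampling → centrifuging → rinsing → titration → weighing → incubation.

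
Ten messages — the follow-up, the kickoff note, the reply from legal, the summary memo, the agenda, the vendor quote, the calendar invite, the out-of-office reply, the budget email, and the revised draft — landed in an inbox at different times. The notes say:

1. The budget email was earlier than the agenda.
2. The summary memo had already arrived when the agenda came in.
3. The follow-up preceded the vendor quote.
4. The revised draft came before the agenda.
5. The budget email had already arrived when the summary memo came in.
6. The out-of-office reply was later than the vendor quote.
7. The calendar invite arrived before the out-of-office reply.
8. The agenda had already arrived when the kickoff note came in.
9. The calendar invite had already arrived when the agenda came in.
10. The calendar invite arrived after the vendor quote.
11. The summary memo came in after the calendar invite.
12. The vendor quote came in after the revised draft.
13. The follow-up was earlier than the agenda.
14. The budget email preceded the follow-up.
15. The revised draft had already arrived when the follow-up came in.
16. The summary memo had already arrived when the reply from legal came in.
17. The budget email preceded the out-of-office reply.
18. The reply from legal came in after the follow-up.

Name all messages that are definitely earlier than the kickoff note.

Directly stated before the kickoff note: the agenda.
The budget email reaches the kickoff note via the budget email → the agenda → the kickoff note.
The calendar invite reaches the kickoff note via the calendar invite → the agenda → the kickoff note.
The follow-up reaches the kickoff note via the follow-up → the agenda → the kickoff note.
Likewise the revised draft, the summary memo, and the vendor quote each reach the kickoff note by chaining the stated constraints.

the agenda, the budget email, the calendar invite, the follow-up, the revised draft, the summary memo, the vendor quote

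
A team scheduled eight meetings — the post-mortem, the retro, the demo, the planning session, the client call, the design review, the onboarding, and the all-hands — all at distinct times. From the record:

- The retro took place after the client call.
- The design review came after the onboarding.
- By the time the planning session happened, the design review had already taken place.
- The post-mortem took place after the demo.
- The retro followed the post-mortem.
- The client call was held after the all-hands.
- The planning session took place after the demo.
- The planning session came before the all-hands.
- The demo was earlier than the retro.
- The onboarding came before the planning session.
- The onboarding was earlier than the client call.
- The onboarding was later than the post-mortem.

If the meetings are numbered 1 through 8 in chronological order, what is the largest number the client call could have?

The client call must come before the retro — 1 meeting forced after it.
Everything else can be placed before the client call in some valid order, so the client call can sit as late as position 8 − 1 = 7.

7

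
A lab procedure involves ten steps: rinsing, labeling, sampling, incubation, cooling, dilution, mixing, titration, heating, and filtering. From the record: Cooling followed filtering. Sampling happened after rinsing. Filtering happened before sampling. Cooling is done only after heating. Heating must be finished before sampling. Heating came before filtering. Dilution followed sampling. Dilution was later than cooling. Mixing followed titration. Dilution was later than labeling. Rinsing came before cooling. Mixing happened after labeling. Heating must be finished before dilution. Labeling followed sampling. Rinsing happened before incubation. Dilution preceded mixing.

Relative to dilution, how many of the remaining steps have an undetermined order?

2

Forced before dilution: cooling, filtering, heating, labeling, rinsing, and sampling; forced after dilution: mixing.
That leaves incubation and titration with no forced order relative to dilution — 2.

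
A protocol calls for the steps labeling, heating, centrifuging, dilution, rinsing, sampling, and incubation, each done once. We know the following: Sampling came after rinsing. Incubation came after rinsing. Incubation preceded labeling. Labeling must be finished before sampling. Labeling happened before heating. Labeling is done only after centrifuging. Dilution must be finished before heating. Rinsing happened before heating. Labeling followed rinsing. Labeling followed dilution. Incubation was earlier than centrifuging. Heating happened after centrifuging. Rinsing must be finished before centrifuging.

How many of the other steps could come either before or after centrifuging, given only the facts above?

Forced before centrifuging: incubation and rinsing; forced after centrifuging: heating, labeling, and sampling.
That leaves dilution with no forced order relative to centrifuging — 1.

1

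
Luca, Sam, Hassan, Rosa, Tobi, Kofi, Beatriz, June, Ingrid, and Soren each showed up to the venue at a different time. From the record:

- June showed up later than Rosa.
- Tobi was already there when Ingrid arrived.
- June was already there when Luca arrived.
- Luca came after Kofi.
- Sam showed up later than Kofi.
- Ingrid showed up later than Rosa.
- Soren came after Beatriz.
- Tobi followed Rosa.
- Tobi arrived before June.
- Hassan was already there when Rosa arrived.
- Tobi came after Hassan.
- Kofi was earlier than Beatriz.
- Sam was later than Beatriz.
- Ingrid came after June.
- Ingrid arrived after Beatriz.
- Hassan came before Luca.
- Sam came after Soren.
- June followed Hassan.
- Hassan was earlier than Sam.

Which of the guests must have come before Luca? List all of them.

Directly stated before Luca: Hassan, June, and Kofi.
Rosa reaches Luca via Rosa → June → Luca.
Tobi reaches Luca via Tobi → June → Luca.
No chain forces Beatriz (or any of the others) ahead of Luca.

Hassan, June, Kofi, Rosa, Tobi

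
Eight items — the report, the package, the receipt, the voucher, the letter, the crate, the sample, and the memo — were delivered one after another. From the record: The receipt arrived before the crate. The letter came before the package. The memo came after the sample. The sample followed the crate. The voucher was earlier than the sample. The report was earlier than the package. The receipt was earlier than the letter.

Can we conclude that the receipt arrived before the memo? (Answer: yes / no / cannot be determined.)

Chain the constraints: the receipt → the crate → the sample → the memo. Each link is directly stated, so the receipt comes before the memo.

yes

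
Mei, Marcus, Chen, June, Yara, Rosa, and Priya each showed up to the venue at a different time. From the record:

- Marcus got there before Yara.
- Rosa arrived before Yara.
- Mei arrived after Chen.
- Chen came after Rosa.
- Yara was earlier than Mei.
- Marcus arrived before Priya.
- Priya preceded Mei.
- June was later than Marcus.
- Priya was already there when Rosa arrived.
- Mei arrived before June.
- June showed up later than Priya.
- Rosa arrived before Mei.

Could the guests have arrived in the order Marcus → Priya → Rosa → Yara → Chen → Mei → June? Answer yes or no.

yes

Check each stated constraint against the proposed order — e.g. Priya is ahead of June; Marcus is ahead of June. Every pair is in the required order; nothing is violated.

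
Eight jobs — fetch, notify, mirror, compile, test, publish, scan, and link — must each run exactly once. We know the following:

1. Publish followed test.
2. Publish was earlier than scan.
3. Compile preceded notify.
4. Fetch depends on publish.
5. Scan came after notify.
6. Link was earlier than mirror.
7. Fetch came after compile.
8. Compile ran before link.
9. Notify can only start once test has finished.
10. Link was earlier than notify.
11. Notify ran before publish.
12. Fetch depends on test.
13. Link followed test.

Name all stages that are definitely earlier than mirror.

compile, link, test

Directly stated before mirror: link.
Compile reaches mirror via compile → link → mirror.
Test reaches mirror via test → link → mirror.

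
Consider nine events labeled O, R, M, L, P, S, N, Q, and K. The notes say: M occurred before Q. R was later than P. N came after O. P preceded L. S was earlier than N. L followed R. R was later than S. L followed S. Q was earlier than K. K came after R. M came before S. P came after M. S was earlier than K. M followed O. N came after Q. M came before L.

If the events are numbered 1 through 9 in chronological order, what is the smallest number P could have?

M and O must both come before P — 2 forced predecessors.
Nothing else is forced ahead of P, so its earliest slot is position 2 + 1 = 3.

3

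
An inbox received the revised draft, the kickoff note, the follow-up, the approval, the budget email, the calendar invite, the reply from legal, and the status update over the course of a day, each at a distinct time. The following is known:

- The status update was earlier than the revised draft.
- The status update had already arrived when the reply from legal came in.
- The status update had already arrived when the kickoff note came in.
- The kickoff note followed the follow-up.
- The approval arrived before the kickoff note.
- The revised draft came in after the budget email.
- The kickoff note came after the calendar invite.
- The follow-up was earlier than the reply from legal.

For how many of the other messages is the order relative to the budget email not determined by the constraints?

Forced after the budget email: the revised draft.
That leaves the approval, the calendar invite, the follow-up, the kickoff note, the reply from legal, and the status update with no forced order relative to the budget email — 6.

6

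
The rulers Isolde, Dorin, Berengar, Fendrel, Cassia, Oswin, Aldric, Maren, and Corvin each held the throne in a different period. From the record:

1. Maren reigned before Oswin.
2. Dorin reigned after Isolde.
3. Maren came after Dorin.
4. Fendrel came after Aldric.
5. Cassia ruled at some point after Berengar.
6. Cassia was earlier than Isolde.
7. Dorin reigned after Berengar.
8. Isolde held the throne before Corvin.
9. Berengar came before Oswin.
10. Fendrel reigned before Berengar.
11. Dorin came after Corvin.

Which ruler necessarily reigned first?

Aldric has a chain of constraints placing them before every other ruler, so Aldric must be first.

Aldric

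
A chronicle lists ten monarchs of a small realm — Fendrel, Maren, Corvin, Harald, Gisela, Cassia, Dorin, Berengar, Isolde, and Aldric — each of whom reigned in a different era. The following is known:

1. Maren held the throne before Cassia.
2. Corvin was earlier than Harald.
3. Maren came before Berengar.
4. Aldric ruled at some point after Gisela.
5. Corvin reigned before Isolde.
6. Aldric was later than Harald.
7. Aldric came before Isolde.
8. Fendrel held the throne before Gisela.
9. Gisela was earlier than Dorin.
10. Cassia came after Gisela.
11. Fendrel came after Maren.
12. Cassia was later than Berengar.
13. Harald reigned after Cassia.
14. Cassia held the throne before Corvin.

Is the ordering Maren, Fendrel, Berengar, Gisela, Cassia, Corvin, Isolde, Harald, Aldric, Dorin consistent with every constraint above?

The constraints require Aldric before Isolde, but in the proposed sequence Isolde appears ahead of Aldric. That one violation is enough.

no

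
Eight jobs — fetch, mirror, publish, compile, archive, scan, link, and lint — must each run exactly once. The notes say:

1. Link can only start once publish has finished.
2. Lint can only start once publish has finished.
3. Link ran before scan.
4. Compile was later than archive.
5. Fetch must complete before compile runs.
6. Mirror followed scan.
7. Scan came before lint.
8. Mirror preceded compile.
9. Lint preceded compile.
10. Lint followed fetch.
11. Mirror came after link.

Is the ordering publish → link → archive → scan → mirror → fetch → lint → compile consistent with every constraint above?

Check each stated constraint against the proposed order — e.g. archive is ahead of compile; publish is ahead of lint. Every pair is in the required order; nothing is violated.

yes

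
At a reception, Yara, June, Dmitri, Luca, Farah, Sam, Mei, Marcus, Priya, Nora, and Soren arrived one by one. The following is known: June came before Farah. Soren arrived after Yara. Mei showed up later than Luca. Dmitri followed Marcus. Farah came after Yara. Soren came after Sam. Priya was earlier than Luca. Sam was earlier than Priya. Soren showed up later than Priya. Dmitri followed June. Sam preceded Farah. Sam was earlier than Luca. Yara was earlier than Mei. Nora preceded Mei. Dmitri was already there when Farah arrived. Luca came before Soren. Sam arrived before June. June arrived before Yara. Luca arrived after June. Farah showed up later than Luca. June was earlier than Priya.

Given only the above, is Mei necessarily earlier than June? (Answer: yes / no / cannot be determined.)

Tracing the constraints gives June → Yara → Mei, so June must come before Mei.
That means Mei cannot be before June.

no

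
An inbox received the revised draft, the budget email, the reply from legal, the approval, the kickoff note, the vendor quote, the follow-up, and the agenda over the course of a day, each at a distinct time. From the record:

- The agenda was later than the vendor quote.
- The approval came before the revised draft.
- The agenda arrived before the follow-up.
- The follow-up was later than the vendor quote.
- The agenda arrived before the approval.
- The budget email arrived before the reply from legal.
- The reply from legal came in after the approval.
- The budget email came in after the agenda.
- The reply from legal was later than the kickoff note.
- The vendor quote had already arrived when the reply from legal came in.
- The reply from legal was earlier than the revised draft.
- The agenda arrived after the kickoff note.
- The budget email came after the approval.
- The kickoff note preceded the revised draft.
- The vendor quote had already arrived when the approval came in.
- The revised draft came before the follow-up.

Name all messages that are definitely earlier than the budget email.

the agenda, the approval, the kickoff note, the vendor quote

Directly stated before the budget email: the agenda and the approval.
The kickoff note reaches the budget email via the kickoff note → the agenda → the budget email.
The vendor quote reaches the budget email via the vendor quote → the approval → the budget email.
No chain forces the follow-up (or any of the others) ahead of the budget email.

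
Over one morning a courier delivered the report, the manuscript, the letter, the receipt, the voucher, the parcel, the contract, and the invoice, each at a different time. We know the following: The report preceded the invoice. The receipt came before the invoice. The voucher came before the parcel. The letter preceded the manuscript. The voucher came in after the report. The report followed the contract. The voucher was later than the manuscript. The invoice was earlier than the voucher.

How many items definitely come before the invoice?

Directly stated before the invoice: the receipt and the report.
The contract reaches the invoice via the contract → the report → the invoice.
No chain forces the voucher (or any of the others) ahead of the invoice.
That's the contract, the receipt, and the report — 3 in all.

3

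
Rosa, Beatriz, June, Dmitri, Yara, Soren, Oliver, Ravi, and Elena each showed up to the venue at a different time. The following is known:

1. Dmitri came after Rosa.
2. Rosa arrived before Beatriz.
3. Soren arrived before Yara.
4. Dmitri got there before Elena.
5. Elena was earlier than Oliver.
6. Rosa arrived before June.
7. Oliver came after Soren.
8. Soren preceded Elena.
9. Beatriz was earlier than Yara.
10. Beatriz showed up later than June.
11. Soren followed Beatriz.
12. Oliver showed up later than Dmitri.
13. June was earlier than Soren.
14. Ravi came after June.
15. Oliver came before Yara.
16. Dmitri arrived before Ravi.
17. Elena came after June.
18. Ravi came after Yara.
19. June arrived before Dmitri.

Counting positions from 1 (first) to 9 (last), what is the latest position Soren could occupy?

Soren must come before Elena, Oliver, Ravi, and Yara — 4 guests forced after them.
Everything else can be placed before Soren in some valid order, so Soren can sit as late as position 9 − 4 = 5.

5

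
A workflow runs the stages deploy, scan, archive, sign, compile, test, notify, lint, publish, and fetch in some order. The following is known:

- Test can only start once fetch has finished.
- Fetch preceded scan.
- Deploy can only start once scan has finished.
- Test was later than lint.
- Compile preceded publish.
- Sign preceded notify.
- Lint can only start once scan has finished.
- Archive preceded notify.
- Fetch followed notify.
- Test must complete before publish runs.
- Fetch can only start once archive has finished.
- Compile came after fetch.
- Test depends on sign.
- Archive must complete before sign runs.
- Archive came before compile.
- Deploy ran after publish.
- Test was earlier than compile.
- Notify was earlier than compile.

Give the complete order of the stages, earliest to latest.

The constraints fix every adjacent pair, so only one ordering works:
archive → sign → notify → fetch → scan → lint → test → compile → publish → deploy.

archive, sign, notify, fetch, scan, lint, test, compile, publish, deploy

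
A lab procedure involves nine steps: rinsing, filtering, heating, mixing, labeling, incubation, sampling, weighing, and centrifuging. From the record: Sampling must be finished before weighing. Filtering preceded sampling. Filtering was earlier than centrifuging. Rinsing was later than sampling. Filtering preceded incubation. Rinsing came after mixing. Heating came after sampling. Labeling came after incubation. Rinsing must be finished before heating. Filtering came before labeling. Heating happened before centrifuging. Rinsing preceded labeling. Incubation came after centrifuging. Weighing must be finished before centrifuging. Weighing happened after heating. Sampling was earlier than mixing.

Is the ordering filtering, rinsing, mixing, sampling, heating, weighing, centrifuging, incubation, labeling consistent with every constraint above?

The constraints require sampling before mixing, but in the proposed sequence mixing appears ahead of sampling. That one violation is enough.

no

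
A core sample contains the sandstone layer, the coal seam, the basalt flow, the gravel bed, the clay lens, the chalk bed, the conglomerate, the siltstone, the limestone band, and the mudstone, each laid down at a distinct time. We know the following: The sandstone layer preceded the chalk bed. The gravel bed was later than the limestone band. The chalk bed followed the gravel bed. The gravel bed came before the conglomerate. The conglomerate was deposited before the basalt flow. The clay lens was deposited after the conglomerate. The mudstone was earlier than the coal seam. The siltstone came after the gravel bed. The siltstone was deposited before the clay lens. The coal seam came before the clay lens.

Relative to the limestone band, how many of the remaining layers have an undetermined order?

3

Forced after the limestone band: the basalt flow, the chalk bed, the clay lens, the conglomerate, the gravel bed, and the siltstone.
That leaves the coal seam, the mudstone, and the sandstone layer with no forced order relative to the limestone band — 3.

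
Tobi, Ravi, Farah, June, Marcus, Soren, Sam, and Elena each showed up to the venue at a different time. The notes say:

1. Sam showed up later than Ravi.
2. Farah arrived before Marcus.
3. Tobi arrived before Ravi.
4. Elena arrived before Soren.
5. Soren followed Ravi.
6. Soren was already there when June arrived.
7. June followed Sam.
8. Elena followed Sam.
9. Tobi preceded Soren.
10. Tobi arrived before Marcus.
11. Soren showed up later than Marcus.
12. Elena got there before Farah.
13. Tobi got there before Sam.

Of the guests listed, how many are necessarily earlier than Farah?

4

Directly stated before Farah: Elena.
Ravi reaches Farah via Ravi → Sam → Elena → Farah.
Sam reaches Farah via Sam → Elena → Farah.
Tobi reaches Farah via Tobi → Sam → Elena → Farah.
No chain forces June (or any of the others) ahead of Farah.
That's Elena, Ravi, Sam, and Tobi — 4 in all.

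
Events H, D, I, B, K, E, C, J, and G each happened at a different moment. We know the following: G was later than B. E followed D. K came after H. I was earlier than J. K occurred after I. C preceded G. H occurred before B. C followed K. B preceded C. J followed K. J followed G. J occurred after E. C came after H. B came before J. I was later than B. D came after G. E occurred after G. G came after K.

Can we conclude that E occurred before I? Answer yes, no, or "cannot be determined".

Tracing the constraints gives I → K → G → E, so I must come before E.
That means E cannot be before I.

no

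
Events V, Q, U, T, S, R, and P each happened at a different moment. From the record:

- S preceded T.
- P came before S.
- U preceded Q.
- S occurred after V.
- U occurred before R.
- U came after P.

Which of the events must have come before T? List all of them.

P, S, V

Directly stated before T: S.
P reaches T via P → S → T.
V reaches T via V → S → T.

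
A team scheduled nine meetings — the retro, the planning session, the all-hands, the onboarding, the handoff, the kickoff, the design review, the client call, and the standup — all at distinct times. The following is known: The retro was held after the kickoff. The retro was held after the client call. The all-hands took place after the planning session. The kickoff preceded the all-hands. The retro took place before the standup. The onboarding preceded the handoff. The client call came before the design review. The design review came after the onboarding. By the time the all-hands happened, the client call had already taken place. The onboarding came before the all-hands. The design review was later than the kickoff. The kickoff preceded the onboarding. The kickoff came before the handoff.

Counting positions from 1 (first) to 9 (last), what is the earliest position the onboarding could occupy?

The kickoff must come before the onboarding — 1 forced predecessor.
Nothing else is forced ahead of the onboarding, so its earliest slot is position 1 + 1 = 2.

2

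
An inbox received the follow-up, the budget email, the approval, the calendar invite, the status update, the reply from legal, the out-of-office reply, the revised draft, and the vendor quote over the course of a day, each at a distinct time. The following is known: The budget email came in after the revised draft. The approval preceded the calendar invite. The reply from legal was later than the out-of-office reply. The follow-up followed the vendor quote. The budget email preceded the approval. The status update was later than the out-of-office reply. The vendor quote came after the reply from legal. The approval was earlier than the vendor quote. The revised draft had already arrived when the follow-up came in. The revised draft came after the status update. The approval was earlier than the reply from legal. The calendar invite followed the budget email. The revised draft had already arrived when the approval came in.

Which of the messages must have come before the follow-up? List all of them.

the approval, the budget email, the out-of-office reply, the reply from legal, the revised draft, the status update, the vendor quote

Directly stated before the follow-up: the revised draft and the vendor quote.
The approval reaches the follow-up via the approval → the vendor quote → the follow-up.
The budget email reaches the follow-up via the budget email → the approval → the vendor quote → the follow-up.
The out-of-office reply reaches the follow-up via the out-of-office reply → the reply from legal → the vendor quote → the follow-up.
Likewise the reply from legal and the status update each reach the follow-up by chaining the stated constraints.
No chain forces the calendar invite ahead of the follow-up.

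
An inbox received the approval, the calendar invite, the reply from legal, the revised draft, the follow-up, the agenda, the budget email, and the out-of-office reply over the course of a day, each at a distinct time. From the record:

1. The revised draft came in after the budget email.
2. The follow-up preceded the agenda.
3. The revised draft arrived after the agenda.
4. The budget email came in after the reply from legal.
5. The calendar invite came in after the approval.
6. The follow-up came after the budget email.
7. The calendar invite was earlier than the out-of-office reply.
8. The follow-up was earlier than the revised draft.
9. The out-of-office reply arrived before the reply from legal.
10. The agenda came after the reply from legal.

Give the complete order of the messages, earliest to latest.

the approval, the calendar invite, the out-of-office reply, the reply from legal, the budget email, the follow-up, the agenda, the revised draft

The constraints fix every adjacent pair, so only one ordering works:
the approval → the calendar invite → the out-of-office reply → the reply from legal → the budget email → the follow-up → the agenda → the revised draft.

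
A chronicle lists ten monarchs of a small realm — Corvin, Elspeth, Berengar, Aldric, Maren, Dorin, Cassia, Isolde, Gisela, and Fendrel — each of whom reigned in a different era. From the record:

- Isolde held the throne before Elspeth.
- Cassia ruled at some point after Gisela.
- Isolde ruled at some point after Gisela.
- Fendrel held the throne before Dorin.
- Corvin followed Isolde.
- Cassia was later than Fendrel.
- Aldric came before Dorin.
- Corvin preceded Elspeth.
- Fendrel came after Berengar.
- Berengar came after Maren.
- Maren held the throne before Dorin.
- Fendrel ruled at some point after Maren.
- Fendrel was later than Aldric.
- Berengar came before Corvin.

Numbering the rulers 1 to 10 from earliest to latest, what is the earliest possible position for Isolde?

2

Gisela must come before Isolde — 1 forced predecessor.
Nothing else is forced ahead of Isolde, so their earliest slot is position 1 + 1 = 2.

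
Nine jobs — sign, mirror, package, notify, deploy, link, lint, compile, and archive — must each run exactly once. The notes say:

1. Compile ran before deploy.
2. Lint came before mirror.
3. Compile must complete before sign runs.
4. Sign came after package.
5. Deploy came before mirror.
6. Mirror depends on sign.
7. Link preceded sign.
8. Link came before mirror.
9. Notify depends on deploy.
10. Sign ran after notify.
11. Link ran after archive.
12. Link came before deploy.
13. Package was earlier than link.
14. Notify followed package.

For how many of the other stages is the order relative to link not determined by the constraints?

Forced before link: archive and package; forced after link: deploy, mirror, notify, and sign.
That leaves compile and lint with no forced order relative to link — 2.

2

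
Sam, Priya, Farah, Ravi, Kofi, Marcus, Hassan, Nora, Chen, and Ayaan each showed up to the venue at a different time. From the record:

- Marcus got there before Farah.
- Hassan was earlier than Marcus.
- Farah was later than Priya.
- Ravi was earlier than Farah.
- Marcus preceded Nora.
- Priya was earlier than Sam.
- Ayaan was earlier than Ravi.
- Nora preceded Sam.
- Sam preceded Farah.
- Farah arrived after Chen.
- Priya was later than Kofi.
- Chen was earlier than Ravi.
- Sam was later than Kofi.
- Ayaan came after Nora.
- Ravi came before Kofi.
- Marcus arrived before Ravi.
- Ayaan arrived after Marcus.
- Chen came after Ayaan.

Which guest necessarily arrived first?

Hassan has a chain of constraints placing them before every other guest, so Hassan must be first.

Hassan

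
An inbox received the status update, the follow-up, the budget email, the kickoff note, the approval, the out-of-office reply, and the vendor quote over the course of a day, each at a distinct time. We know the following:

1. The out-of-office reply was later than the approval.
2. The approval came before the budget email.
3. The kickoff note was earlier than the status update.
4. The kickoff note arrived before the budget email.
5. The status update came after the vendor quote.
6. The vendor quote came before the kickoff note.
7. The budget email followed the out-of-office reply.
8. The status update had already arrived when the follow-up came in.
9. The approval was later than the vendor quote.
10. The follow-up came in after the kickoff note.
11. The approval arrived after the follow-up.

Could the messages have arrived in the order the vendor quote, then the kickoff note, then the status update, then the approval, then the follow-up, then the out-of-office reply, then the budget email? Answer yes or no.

The constraints require the follow-up before the approval, but in the proposed sequence the approval appears ahead of the follow-up. That one violation is enough.

no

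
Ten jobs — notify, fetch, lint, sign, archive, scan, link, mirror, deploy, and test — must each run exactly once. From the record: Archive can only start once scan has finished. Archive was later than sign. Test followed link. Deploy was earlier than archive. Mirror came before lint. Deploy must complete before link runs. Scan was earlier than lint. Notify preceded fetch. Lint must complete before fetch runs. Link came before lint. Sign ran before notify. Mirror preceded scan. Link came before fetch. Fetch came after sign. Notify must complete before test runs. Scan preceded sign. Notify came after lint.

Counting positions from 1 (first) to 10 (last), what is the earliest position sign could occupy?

3

Mirror and scan must both come before sign — 2 forced predecessors.
Nothing else is forced ahead of sign, so its earliest slot is position 2 + 1 = 3.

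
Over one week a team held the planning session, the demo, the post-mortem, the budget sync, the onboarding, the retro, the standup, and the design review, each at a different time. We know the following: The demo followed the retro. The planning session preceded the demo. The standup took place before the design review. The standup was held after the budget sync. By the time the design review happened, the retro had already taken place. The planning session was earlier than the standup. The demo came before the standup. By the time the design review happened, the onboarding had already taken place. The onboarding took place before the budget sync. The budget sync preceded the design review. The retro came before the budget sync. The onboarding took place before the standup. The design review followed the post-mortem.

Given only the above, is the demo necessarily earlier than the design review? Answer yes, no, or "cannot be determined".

yes

Chain the constraints: the demo → the standup → the design review. Each link is directly stated, so the demo comes before the design review.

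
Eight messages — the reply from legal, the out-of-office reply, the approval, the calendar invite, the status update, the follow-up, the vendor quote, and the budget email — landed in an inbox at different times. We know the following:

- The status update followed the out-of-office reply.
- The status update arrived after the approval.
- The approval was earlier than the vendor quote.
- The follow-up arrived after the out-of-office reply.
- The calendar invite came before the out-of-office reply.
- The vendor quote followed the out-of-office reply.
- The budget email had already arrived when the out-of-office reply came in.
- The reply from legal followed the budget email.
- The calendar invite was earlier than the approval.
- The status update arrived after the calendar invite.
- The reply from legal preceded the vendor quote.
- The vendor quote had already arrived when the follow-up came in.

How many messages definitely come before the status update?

Directly stated before the status update: the approval, the calendar invite, and the out-of-office reply.
The budget email reaches the status update via the budget email → the out-of-office reply → the status update.
No chain forces the vendor quote (or any of the others) ahead of the status update.
That's the approval, the budget email, the calendar invite, and the out-of-office reply — 4 in all.

4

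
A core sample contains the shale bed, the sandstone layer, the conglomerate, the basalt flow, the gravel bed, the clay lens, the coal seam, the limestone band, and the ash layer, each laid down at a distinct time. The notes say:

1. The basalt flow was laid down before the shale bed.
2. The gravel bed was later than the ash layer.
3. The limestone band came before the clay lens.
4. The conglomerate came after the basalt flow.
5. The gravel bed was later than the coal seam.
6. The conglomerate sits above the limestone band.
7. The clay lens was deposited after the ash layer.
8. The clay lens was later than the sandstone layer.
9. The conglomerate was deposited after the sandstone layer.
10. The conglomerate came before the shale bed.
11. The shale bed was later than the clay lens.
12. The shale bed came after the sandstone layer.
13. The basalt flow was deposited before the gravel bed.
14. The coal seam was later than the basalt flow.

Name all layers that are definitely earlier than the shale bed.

the ash layer, the basalt flow, the clay lens, the conglomerate, the limestone band, the sandstone layer

Directly stated before the shale bed: the basalt flow, the clay lens, the conglomerate, and the sandstone layer.
The ash layer reaches the shale bed via the ash layer → the clay lens → the shale bed.
The limestone band reaches the shale bed via the limestone band → the conglomerate → the shale bed.
No chain forces the coal seam (or any of the others) ahead of the shale bed.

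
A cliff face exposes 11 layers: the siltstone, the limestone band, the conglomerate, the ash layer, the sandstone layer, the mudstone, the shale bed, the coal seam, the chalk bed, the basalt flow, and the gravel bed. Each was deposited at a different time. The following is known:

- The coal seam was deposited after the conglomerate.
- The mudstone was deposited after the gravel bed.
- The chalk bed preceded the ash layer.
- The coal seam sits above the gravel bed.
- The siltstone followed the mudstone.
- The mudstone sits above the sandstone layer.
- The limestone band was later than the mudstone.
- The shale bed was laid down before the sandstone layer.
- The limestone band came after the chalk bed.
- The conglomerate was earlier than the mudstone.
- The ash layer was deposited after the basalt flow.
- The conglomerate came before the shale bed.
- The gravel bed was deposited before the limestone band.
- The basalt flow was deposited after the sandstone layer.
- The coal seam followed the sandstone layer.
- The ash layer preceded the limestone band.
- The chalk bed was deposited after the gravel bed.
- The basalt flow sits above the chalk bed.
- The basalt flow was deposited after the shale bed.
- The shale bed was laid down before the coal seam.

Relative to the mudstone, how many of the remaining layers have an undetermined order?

4

Forced before the mudstone: the conglomerate, the gravel bed, the sandstone layer, and the shale bed; forced after the mudstone: the limestone band and the siltstone.
That leaves the ash layer, the basalt flow, the chalk bed, and the coal seam with no forced order relative to the mudstone — 4.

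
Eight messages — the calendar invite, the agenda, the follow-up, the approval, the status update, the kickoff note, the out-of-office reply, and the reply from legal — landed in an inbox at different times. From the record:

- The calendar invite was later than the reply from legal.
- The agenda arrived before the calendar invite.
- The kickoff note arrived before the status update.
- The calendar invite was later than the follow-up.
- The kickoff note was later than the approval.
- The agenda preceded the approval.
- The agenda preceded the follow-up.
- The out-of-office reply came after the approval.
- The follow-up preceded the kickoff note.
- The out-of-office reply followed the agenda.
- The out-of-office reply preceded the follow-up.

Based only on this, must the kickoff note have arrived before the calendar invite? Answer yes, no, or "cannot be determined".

No chain of stated constraints runs from the kickoff note to the calendar invite, and none runs from the calendar invite to the kickoff note either.
So the relative order of the kickoff note and the calendar invite is not fixed by the given facts.

cannot be determined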